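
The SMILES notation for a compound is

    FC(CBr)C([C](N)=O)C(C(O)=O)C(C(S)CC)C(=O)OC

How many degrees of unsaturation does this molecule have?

Molecular formula: C12H19BrFNO5S.
DoU = (2C + 2 + N − H − X) / 2, where X is the halogen count and O/S are ignored.
    = (2·12 + 2 + 1 − 19 − 2) / 2 = 6 / 2 = 3.

3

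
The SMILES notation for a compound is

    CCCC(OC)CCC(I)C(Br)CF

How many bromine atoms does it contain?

1

Scan the SMILES for Br atoms (remember two-letter symbols like Cl and Br are single atoms).
Bromine count: 1.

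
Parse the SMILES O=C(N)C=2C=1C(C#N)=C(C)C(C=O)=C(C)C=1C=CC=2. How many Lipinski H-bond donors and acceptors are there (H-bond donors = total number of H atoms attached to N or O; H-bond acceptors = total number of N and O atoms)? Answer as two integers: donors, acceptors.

Donors: find every N or O and count the H atoms it carries.
  atom 1 (O): bond orders sum to 2 → 0 H
  atom 3 (N): bond orders sum to 1 → 2 H
  atom 8 (N): bond orders sum to 3 → 0 H
  atom 13 (O): bond orders sum to 2 → 0 H
Lipinski HBD = 2.
Acceptors: N atoms = 2, O atoms = 2 → HBA = 4.

2, 4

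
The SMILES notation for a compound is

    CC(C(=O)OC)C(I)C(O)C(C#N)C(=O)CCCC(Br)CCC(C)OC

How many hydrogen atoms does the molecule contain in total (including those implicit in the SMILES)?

Walk through each heavy atom and fill implicit hydrogens from standard valence (C 4, N 3, O 2, S 2, halogen 1):
  atom 1: C, bond orders sum to 1 (valence 4) → 3 H
  atom 2: C, bond orders sum to 3 (valence 4) → 1 H
  atom 3: C, bond orders sum to 4 (valence 4) → 0 H
  atom 4: O, bond orders sum to 2 (valence 2) → 0 H
  atom 5: O, bond orders sum to 2 (valence 2) → 0 H
  atom 6: C, bond orders sum to 1 (valence 4) → 3 H
  atom 7: C, bond orders sum to 3 (valence 4) → 1 H
  atom 8: I (halogen, monovalent) → 0 H
  atom 9: C, bond orders sum to 3 (valence 4) → 1 H
  atom 10: O, bond orders sum to 1 (valence 2) → 1 H
  atom 11: C, bond orders sum to 3 (valence 4) → 1 H
  atom 12: C, bond orders sum to 4 (valence 4) → 0 H
  atom 13: N, bond orders sum to 3 (valence 3) → 0 H
  atom 14: C, bond orders sum to 4 (valence 4) → 0 H
  atom 15: O, bond orders sum to 2 (valence 2) → 0 H
  atom 16: C, bond orders sum to 2 (valence 4) → 2 H
  atom 17: C, bond orders sum to 2 (valence 4) → 2 H
  atom 18: C, bond orders sum to 2 (valence 4) → 2 H
  atom 19: C, bond orders sum to 3 (valence 4) → 1 H
  atom 20: Br (halogen, monovalent) → 0 H
  atom 21: C, bond orders sum to 2 (valence 4) → 2 H
  atom 22: C, bond orders sum to 2 (valence 4) → 2 H
  atom 23: C, bond orders sum to 3 (valence 4) → 1 H
  atom 24: C, bond orders sum to 1 (valence 4) → 3 H
  atom 25: O, bond orders sum to 2 (valence 2) → 0 H
  atom 26: C, bond orders sum to 1 (valence 4) → 3 H
Total hydrogens: 29.

29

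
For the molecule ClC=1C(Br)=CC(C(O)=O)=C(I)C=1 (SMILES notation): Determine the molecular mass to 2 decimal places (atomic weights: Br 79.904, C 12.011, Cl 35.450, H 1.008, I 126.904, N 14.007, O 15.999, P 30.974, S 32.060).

361.36 g/mol

First, the molecular formula is C7H3BrClIO2 (counting implicit H from valence).
  Br: 1 × 79.904 = 79.904
  C: 7 × 12.011 = 84.077
  Cl: 1 × 35.450 = 35.450
  H: 3 × 1.008 = 3.024
  I: 1 × 126.904 = 126.904
  O: 2 × 15.999 = 31.998
Sum: 1×79.904 + 7×12.011 + 1×35.450 + 3×1.008 + 1×126.904 + 2×15.999 = 361.357 → 361.36 g/mol.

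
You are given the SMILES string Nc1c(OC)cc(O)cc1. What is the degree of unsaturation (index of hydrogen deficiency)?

Molecular formula: C7H9NO2.
DoU = (2C + 2 + N − H − X) / 2, where X is the halogen count and O/S are ignored.
    = (2·7 + 2 + 1 − 9 − 0) / 2 = 8 / 2 = 4.

4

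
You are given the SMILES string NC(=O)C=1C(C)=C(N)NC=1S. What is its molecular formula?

Walk through each heavy atom and fill implicit hydrogens from standard valence (C 4, N 3, O 2, S 2, halogen 1):
  atom 1: N, bond orders sum to 1 (valence 3) → 2 H
  atom 2: C, bond orders sum to 4 (valence 4) → 0 H
  atom 3: O, bond orders sum to 2 (valence 2) → 0 H
  atom 4: C, bond orders sum to 4 (valence 4) → 0 H
  atom 5: C, bond orders sum to 4 (valence 4) → 0 H
  atom 6: C, bond orders sum to 1 (valence 4) → 3 H
  atom 7: C, bond orders sum to 4 (valence 4) → 0 H
  atom 8: N, bond orders sum to 1 (valence 3) → 2 H
  atom 9: N, bond orders sum to 2 (valence 3) → 1 H
  atom 10: C, bond orders sum to 4 (valence 4) → 0 H
  atom 11: S, bond orders sum to 1 (valence 2) → 1 H
Totals → C:6, H:9, N:3, O:1, S:1.

C6H9N3OS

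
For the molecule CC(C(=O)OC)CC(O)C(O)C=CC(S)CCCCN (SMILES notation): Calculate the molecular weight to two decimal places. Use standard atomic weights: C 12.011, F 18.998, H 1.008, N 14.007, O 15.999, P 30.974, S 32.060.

305.43 g/mol

First, the molecular formula is C14H27NO4S (counting implicit H from valence).
  C: 14 × 12.011 = 168.154
  H: 27 × 1.008 = 27.216
  N: 1 × 14.007 = 14.007
  O: 4 × 15.999 = 63.996
  S: 1 × 32.060 = 32.060
Sum: 14×12.011 + 27×1.008 + 1×14.007 + 4×15.999 + 1×32.060 = 305.433 → 305.43 g/mol.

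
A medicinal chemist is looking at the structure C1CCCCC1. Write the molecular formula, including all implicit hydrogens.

Walk through each heavy atom and fill implicit hydrogens from standard valence (C 4, N 3, O 2, S 2, halogen 1):
  atom 1: C, bond orders sum to 2 (valence 4) → 2 H
  atom 2: C, bond orders sum to 2 (valence 4) → 2 H
  atom 3: C, bond orders sum to 2 (valence 4) → 2 H
  atom 4: C, bond orders sum to 2 (valence 4) → 2 H
  atom 5: C, bond orders sum to 2 (valence 4) → 2 H
  atom 6: C, bond orders sum to 2 (valence 4) → 2 H
Totals → C:6, H:12.
In Hill order: C6H12.

C6H12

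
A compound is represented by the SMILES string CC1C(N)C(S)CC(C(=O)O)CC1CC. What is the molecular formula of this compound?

C11H21NO2S

Walk through each heavy atom and fill implicit hydrogens from standard valence (C 4, N 3, O 2, S 2, halogen 1):
  atom 1: C, bond orders sum to 1 (valence 4) → 3 H
  atom 2: C, bond orders sum to 3 (valence 4) → 1 H
  atom 3: C, bond orders sum to 3 (valence 4) → 1 H
  atom 4: N, bond orders sum to 1 (valence 3) → 2 H
  atom 5: C, bond orders sum to 3 (valence 4) → 1 H
  atom 6: S, bond orders sum to 1 (valence 2) → 1 H
  atom 7: C, bond orders sum to 2 (valence 4) → 2 H
  atom 8: C, bond orders sum to 3 (valence 4) → 1 H
  atom 9: C, bond orders sum to 4 (valence 4) → 0 H
  atom 10: O, bond orders sum to 2 (valence 2) → 0 H
  atom 11: O, bond orders sum to 1 (valence 2) → 1 H
  atom 12: C, bond orders sum to 2 (valence 4) → 2 H
  atom 13: C, bond orders sum to 3 (valence 4) → 1 H
  atom 14: C, bond orders sum to 2 (valence 4) → 2 H
  atom 15: C, bond orders sum to 1 (valence 4) → 3 H
Totals → C:11, H:21, N:1, O:2, S:1.
In Hill order: C11H21NO2S.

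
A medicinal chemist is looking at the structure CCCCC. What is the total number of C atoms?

Count every carbon token in the SMILES (each C, including those in ring-closure positions and inside branches).
Carbon count: 5.

5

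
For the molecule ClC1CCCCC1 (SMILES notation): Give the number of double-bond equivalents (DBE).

Molecular formula: C6H11Cl.
DoU = (2C + 2 + N − H − X) / 2, where X is the halogen count and O/S are ignored.
    = (2·6 + 2 + 0 − 11 − 1) / 2 = 2 / 2 = 1.

1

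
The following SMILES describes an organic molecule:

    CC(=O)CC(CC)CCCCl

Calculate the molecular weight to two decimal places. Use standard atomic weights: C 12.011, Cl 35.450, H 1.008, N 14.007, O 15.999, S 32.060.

176.68 g/mol

First, the molecular formula is C9H17ClO (counting implicit H from valence).
  C: 9 × 12.011 = 108.099
  Cl: 1 × 35.450 = 35.450
  H: 17 × 1.008 = 17.136
  O: 1 × 15.999 = 15.999
Sum: 9×12.011 + 1×35.450 + 17×1.008 + 1×15.999 = 176.684 → 176.68 g/mol.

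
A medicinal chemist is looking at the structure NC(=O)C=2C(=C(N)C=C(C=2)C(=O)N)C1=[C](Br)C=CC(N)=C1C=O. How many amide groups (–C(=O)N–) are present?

2

The amide motif appears at heavy-atom positions 2, 11 in the SMILES.
Other groups present: 1 aldehyde, 2 primary amine.
Amide count: 2.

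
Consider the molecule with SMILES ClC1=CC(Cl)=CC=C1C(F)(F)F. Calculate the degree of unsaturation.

Degree of unsaturation = (number of rings) + (number of π bonds).
Ring closures in the SMILES: 1.
π bonds: 3 double bonds (each 1 DoU) → 3 DoU from unsaturation.
Total DoU = 1 + 3 = 4.

4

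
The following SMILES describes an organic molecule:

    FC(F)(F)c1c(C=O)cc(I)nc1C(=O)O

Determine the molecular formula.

C8H3F3INO3

Walk through each heavy atom and fill implicit hydrogens from standard valence (C 4, N 3, O 2, S 2, halogen 1); for lowercase aromatic atoms, an aromatic c carries 1 H when it has two neighbours and 0 H with three, and aromatic n carries 0 H:
  atom 1: F (halogen, monovalent) → 0 H
  atom 2: C, bond orders sum to 4 (valence 4) → 0 H
  atom 3: F (halogen, monovalent) → 0 H
  atom 4: F (halogen, monovalent) → 0 H
  atom 5: aromatic c, 3 neighbours → 0 H
  atom 6: aromatic c, 3 neighbours → 0 H
  atom 7: C, bond orders sum to 3 (valence 4) → 1 H
  atom 8: O, bond orders sum to 2 (valence 2) → 0 H
  atom 9: aromatic c, 2 neighbours → 1 H
  atom 10: aromatic c, 3 neighbours → 0 H
  atom 11: I (halogen, monovalent) → 0 H
  atom 12: aromatic n, 2 neighbours → 0 H
  atom 13: aromatic c, 3 neighbours → 0 H
  atom 14: C, bond orders sum to 4 (valence 4) → 0 H
  atom 15: O, bond orders sum to 2 (valence 2) → 0 H
  atom 16: O, bond orders sum to 1 (valence 2) → 1 H
Totals → C:8, H:3, F:3, I:1, N:1, O:3.
In Hill order: C8H3F3INO3.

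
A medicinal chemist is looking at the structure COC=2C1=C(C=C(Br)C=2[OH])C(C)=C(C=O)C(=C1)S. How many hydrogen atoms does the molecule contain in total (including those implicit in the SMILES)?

Walk through each heavy atom and fill implicit hydrogens from standard valence (C 4, N 3, O 2, S 2, halogen 1):
  atom 1: C, bond orders sum to 1 (valence 4) → 3 H
  atom 2: O, bond orders sum to 2 (valence 2) → 0 H
  atom 3: C, bond orders sum to 4 (valence 4) → 0 H
  atom 4: C, bond orders sum to 4 (valence 4) → 0 H
  atom 5: C, bond orders sum to 4 (valence 4) → 0 H
  atom 6: C, bond orders sum to 3 (valence 4) → 1 H
  atom 7: C, bond orders sum to 4 (valence 4) → 0 H
  atom 8: Br (halogen, monovalent) → 0 H
  atom 9: C, bond orders sum to 4 (valence 4) → 0 H
  atom 10: O with explicit H count 1
  atom 11: C, bond orders sum to 4 (valence 4) → 0 H
  atom 12: C, bond orders sum to 1 (valence 4) → 3 H
  atom 13: C, bond orders sum to 4 (valence 4) → 0 H
  atom 14: C, bond orders sum to 3 (valence 4) → 1 H
  atom 15: O, bond orders sum to 2 (valence 2) → 0 H
  atom 16: C, bond orders sum to 4 (valence 4) → 0 H
  atom 17: C, bond orders sum to 3 (valence 4) → 1 H
  atom 18: S, bond orders sum to 1 (valence 2) → 1 H
Total hydrogens: 11.

11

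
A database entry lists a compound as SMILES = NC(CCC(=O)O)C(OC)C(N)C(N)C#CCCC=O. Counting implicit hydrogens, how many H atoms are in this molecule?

Walk through each heavy atom and fill implicit hydrogens from standard valence (C 4, N 3, O 2, S 2, halogen 1):
  atom 1: N, bond orders sum to 1 (valence 3) → 2 H
  atom 2: C, bond orders sum to 3 (valence 4) → 1 H
  atom 3: C, bond orders sum to 2 (valence 4) → 2 H
  atom 4: C, bond orders sum to 2 (valence 4) → 2 H
  atom 5: C, bond orders sum to 4 (valence 4) → 0 H
  atom 6: O, bond orders sum to 2 (valence 2) → 0 H
  atom 7: O, bond orders sum to 1 (valence 2) → 1 H
  atom 8: C, bond orders sum to 3 (valence 4) → 1 H
  atom 9: O, bond orders sum to 2 (valence 2) → 0 H
  atom 10: C, bond orders sum to 1 (valence 4) → 3 H
  atom 11: C, bond orders sum to 3 (valence 4) → 1 H
  atom 12: N, bond orders sum to 1 (valence 3) → 2 H
  atom 13: C, bond orders sum to 3 (valence 4) → 1 H
  atom 14: N, bond orders sum to 1 (valence 3) → 2 H
  atom 15: C, bond orders sum to 4 (valence 4) → 0 H
  atom 16: C, bond orders sum to 4 (valence 4) → 0 H
  atom 17: C, bond orders sum to 2 (valence 4) → 2 H
  atom 18: C, bond orders sum to 2 (valence 4) → 2 H
  atom 19: C, bond orders sum to 3 (valence 4) → 1 H
  atom 20: O, bond orders sum to 2 (valence 2) → 0 H
Total hydrogens: 23.

23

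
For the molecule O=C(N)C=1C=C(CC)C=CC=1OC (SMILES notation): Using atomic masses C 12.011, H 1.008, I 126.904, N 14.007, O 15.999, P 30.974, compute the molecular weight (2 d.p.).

179.22 g/mol

First, the molecular formula is C10H13NO2 (counting implicit H from valence).
  C: 10 × 12.011 = 120.110
  H: 13 × 1.008 = 13.104
  N: 1 × 14.007 = 14.007
  O: 2 × 15.999 = 31.998
Sum: 10×12.011 + 13×1.008 + 1×14.007 + 2×15.999 = 179.219 → 179.22 g/mol.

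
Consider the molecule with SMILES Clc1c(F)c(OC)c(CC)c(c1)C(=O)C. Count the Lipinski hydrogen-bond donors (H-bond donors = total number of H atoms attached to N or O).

Donors: find every N or O and count the H atoms it carries.
  atom 6 (O): bond orders sum to 2 → 0 H
  atom 14 (O): bond orders sum to 2 → 0 H
Lipinski HBD = 0.

0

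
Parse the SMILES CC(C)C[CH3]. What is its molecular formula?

C5H12

Walk through each heavy atom and fill implicit hydrogens from standard valence (C 4, N 3, O 2, S 2, halogen 1):
  atom 1: C, bond orders sum to 1 (valence 4) → 3 H
  atom 2: C, bond orders sum to 3 (valence 4) → 1 H
  atom 3: C, bond orders sum to 1 (valence 4) → 3 H
  atom 4: C, bond orders sum to 2 (valence 4) → 2 H
  atom 5: C with explicit H count 3
Totals → C:5, H:12.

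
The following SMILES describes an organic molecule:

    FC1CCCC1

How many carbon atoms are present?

5

Count every carbon token in the SMILES (each C, including those in ring-closure positions and inside branches).
Carbon count: 5.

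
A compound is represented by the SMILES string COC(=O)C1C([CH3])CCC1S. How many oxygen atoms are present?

2

Scan the SMILES for O atoms (remember two-letter symbols like Cl and Br are single atoms).
Oxygen count: 2.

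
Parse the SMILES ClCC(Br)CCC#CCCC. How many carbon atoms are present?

9

Count every carbon token in the SMILES (each C, including those in ring-closure positions and inside branches).
Carbon count: 9.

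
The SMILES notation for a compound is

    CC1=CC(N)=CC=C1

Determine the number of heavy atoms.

Every atom symbol written in the SMILES (organic subset) is one heavy atom; implicit H are not written.
Heavy atoms by element → C:7, N:1.
Total: 8.

8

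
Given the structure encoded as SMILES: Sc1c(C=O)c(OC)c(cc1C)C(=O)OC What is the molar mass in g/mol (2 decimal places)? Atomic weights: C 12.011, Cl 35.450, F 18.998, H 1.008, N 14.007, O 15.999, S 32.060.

240.27 g/mol

First, the molecular formula is C11H12O4S (counting implicit H from valence).
  C: 11 × 12.011 = 132.121
  H: 12 × 1.008 = 12.096
  O: 4 × 15.999 = 63.996
  S: 1 × 32.060 = 32.060
Sum: 11×12.011 + 12×1.008 + 4×15.999 + 1×32.060 = 240.273 → 240.27 g/mol.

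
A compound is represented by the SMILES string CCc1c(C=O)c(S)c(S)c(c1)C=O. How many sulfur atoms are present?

2

Scan the SMILES for S atoms (remember two-letter symbols like Cl and Br are single atoms).
Sulfur count: 2.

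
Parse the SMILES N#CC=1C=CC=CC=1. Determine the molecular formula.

Walk through each heavy atom and fill implicit hydrogens from standard valence (C 4, N 3, O 2, S 2, halogen 1):
  atom 1: N, bond orders sum to 3 (valence 3) → 0 H
  atom 2: C, bond orders sum to 4 (valence 4) → 0 H
  atom 3: C, bond orders sum to 4 (valence 4) → 0 H
  atom 4: C, bond orders sum to 3 (valence 4) → 1 H
  atom 5: C, bond orders sum to 3 (valence 4) → 1 H
  atom 6: C, bond orders sum to 3 (valence 4) → 1 H
  atom 7: C, bond orders sum to 3 (valence 4) → 1 H
  atom 8: C, bond orders sum to 3 (valence 4) → 1 H
Totals → C:7, H:5, N:1.
In Hill order: C7H5N.

C7H5N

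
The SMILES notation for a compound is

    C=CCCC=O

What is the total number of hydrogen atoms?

Walk through each heavy atom and fill implicit hydrogens from standard valence (C 4, N 3, O 2, S 2, halogen 1):
  atom 1: C, bond orders sum to 2 (valence 4) → 2 H
  atom 2: C, bond orders sum to 3 (valence 4) → 1 H
  atom 3: C, bond orders sum to 2 (valence 4) → 2 H
  atom 4: C, bond orders sum to 2 (valence 4) → 2 H
  atom 5: C, bond orders sum to 3 (valence 4) → 1 H
  atom 6: O, bond orders sum to 2 (valence 2) → 0 H
Total hydrogens: 8.

8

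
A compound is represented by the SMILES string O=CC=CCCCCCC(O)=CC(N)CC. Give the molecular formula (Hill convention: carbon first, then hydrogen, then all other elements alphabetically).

Walk through each heavy atom and fill implicit hydrogens from standard valence (C 4, N 3, O 2, S 2, halogen 1):
  atom 1: O, bond orders sum to 2 (valence 2) → 0 H
  atom 2: C, bond orders sum to 3 (valence 4) → 1 H
  atom 3: C, bond orders sum to 3 (valence 4) → 1 H
  atom 4: C, bond orders sum to 3 (valence 4) → 1 H
  atom 5: C, bond orders sum to 2 (valence 4) → 2 H
  atom 6: C, bond orders sum to 2 (valence 4) → 2 H
  atom 7: C, bond orders sum to 2 (valence 4) → 2 H
  atom 8: C, bond orders sum to 2 (valence 4) → 2 H
  atom 9: C, bond orders sum to 2 (valence 4) → 2 H
  atom 10: C, bond orders sum to 4 (valence 4) → 0 H
  atom 11: O, bond orders sum to 1 (valence 2) → 1 H
  atom 12: C, bond orders sum to 3 (valence 4) → 1 H
  atom 13: C, bond orders sum to 3 (valence 4) → 1 H
  atom 14: N, bond orders sum to 1 (valence 3) → 2 H
  atom 15: C, bond orders sum to 2 (valence 4) → 2 H
  atom 16: C, bond orders sum to 1 (valence 4) → 3 H
Totals → C:13, H:23, N:1, O:2.

C13H23NO2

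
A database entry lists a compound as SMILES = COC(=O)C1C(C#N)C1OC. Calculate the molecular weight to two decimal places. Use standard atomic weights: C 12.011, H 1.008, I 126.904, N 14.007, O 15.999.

First, the molecular formula is C7H9NO3 (counting implicit H from valence).
  C: 7 × 12.011 = 84.077
  H: 9 × 1.008 = 9.072
  N: 1 × 14.007 = 14.007
  O: 3 × 15.999 = 47.997
Sum: 7×12.011 + 9×1.008 + 1×14.007 + 3×15.999 = 155.153 → 155.15 g/mol.

155.15 g/mol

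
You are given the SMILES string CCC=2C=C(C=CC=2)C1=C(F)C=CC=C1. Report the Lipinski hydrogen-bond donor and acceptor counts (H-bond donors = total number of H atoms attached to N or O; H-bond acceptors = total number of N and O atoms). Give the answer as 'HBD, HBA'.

Donors: find every N or O and count the H atoms it carries.
  (no N or O atoms present)
Lipinski HBD = 0.
Acceptors: N atoms = 0, O atoms = 0 → HBA = 0.

0, 0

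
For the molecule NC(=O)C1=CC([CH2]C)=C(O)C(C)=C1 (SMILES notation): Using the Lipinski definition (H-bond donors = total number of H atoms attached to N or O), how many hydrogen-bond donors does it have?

Donors: find every N or O and count the H atoms it carries.
  atom 1 (N): bond orders sum to 1 → 2 H
  atom 3 (O): bond orders sum to 2 → 0 H
  atom 10 (O): bond orders sum to 1 → 1 H
Lipinski HBD = 3.

3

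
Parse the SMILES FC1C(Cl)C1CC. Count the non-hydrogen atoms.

Every atom symbol written in the SMILES (organic subset) is one heavy atom; implicit H are not written.
Heavy atoms by element → C:5, Cl:1, F:1.
Total: 7.

7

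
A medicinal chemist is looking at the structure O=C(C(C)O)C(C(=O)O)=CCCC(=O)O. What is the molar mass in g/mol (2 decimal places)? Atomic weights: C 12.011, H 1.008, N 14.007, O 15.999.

216.19 g/mol

First, the molecular formula is C9H12O6 (counting implicit H from valence).
  C: 9 × 12.011 = 108.099
  H: 12 × 1.008 = 12.096
  O: 6 × 15.999 = 95.994
Sum: 9×12.011 + 12×1.008 + 6×15.999 = 216.189 → 216.19 g/mol.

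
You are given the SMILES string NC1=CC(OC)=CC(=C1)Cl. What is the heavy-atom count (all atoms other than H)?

10

Every atom symbol written in the SMILES (organic subset) is one heavy atom; implicit H are not written.
Heavy atoms by element → C:7, Cl:1, N:1, O:1.
Total: 10.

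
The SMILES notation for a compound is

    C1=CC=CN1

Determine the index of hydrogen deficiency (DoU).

Molecular formula: C4H5N.
DoU = (2C + 2 + N − H − X) / 2, where X is the halogen count and O/S are ignored.
    = (2·4 + 2 + 1 − 5 − 0) / 2 = 6 / 2 = 3.

3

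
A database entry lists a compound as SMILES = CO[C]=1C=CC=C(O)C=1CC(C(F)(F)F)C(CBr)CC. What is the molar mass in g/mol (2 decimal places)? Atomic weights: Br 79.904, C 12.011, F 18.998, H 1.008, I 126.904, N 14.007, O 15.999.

355.19 g/mol

First, the molecular formula is C14H18BrF3O2 (counting implicit H from valence).
  Br: 1 × 79.904 = 79.904
  C: 14 × 12.011 = 168.154
  F: 3 × 18.998 = 56.994
  H: 18 × 1.008 = 18.144
  O: 2 × 15.999 = 31.998
Sum: 1×79.904 + 14×12.011 + 3×18.998 + 18×1.008 + 2×15.999 = 355.194 → 355.19 g/mol.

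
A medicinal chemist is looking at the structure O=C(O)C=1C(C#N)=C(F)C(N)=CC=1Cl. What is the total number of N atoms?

Scan the SMILES for N atoms (remember two-letter symbols like Cl and Br are single atoms).
Nitrogen count: 2.

2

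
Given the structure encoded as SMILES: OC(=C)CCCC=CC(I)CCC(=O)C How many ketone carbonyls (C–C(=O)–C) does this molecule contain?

1

The ketone motif appears at heavy-atom position 13 in the SMILES.
Other groups present: 2 alkene, 1 hydroxyl.
Ketone count: 1.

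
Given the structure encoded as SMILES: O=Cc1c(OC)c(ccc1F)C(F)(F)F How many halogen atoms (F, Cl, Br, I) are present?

4

Halogen atoms appear at heavy-atom positions 11, 13, 14, 15 (4×F).
Other groups present: 1 aldehyde, 1 ether.
Halogen count: 4.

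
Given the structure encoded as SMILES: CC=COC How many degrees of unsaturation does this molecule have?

1

Molecular formula: C4H8O.
DoU = (2C + 2 + N − H − X) / 2, where X is the halogen count and O/S are ignored.
    = (2·4 + 2 + 0 − 8 − 0) / 2 = 2 / 2 = 1.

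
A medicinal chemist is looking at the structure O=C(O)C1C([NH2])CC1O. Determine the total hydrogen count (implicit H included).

Walk through each heavy atom and fill implicit hydrogens from standard valence (C 4, N 3, O 2, S 2, halogen 1):
  atom 1: O, bond orders sum to 2 (valence 2) → 0 H
  atom 2: C, bond orders sum to 4 (valence 4) → 0 H
  atom 3: O, bond orders sum to 1 (valence 2) → 1 H
  atom 4: C, bond orders sum to 3 (valence 4) → 1 H
  atom 5: C, bond orders sum to 3 (valence 4) → 1 H
  atom 6: N with explicit H count 2
  atom 7: C, bond orders sum to 2 (valence 4) → 2 H
  atom 8: C, bond orders sum to 3 (valence 4) → 1 H
  atom 9: O, bond orders sum to 1 (valence 2) → 1 H
Total hydrogens: 9.

9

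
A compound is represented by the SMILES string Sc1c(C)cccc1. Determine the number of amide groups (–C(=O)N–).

Scan the SMILES for the amide motif — none present.
Groups that are present: 1 thiol.

0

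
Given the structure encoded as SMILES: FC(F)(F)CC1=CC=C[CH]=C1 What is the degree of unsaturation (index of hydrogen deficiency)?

Degree of unsaturation = (number of rings) + (number of π bonds).
Ring closures in the SMILES: 1.
π bonds: 3 double bonds (each 1 DoU) → 3 DoU from unsaturation.
Total DoU = 1 + 3 = 4.

4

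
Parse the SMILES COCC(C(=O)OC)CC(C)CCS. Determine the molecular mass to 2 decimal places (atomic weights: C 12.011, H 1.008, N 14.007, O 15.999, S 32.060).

220.33 g/mol

First, the molecular formula is C10H20O3S (counting implicit H from valence).
  C: 10 × 12.011 = 120.110
  H: 20 × 1.008 = 20.160
  O: 3 × 15.999 = 47.997
  S: 1 × 32.060 = 32.060
Sum: 10×12.011 + 20×1.008 + 3×15.999 + 1×32.060 = 220.327 → 220.33 g/mol.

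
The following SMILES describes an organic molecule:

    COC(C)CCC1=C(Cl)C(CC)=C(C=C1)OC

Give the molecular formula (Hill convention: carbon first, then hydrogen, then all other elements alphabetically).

C14H21ClO2

Walk through each heavy atom and fill implicit hydrogens from standard valence (C 4, N 3, O 2, S 2, halogen 1):
  atom 1: C, bond orders sum to 1 (valence 4) → 3 H
  atom 2: O, bond orders sum to 2 (valence 2) → 0 H
  atom 3: C, bond orders sum to 3 (valence 4) → 1 H
  atom 4: C, bond orders sum to 1 (valence 4) → 3 H
  atom 5: C, bond orders sum to 2 (valence 4) → 2 H
  atom 6: C, bond orders sum to 2 (valence 4) → 2 H
  atom 7: C, bond orders sum to 4 (valence 4) → 0 H
  atom 8: C, bond orders sum to 4 (valence 4) → 0 H
  atom 9: Cl (halogen, monovalent) → 0 H
  atom 10: C, bond orders sum to 4 (valence 4) → 0 H
  atom 11: C, bond orders sum to 2 (valence 4) → 2 H
  atom 12: C, bond orders sum to 1 (valence 4) → 3 H
  atom 13: C, bond orders sum to 4 (valence 4) → 0 H
  atom 14: C, bond orders sum to 3 (valence 4) → 1 H
  atom 15: C, bond orders sum to 3 (valence 4) → 1 H
  atom 16: O, bond orders sum to 2 (valence 2) → 0 H
  atom 17: C, bond orders sum to 1 (valence 4) → 3 H
Totals → C:14, H:21, Cl:1, O:2.
In Hill order: C14H21ClO2.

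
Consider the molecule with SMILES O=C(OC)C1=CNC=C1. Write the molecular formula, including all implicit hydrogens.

C6H7NO2

Walk through each heavy atom and fill implicit hydrogens from standard valence (C 4, N 3, O 2, S 2, halogen 1):
  atom 1: O, bond orders sum to 2 (valence 2) → 0 H
  atom 2: C, bond orders sum to 4 (valence 4) → 0 H
  atom 3: O, bond orders sum to 2 (valence 2) → 0 H
  atom 4: C, bond orders sum to 1 (valence 4) → 3 H
  atom 5: C, bond orders sum to 4 (valence 4) → 0 H
  atom 6: C, bond orders sum to 3 (valence 4) → 1 H
  atom 7: N, bond orders sum to 2 (valence 3) → 1 H
  atom 8: C, bond orders sum to 3 (valence 4) → 1 H
  atom 9: C, bond orders sum to 3 (valence 4) → 1 H
Totals → C:6, H:7, N:1, O:2.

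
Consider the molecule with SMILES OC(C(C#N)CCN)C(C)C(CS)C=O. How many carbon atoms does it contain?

10

Count every carbon token in the SMILES (each C, including those in ring-closure positions and inside branches).
Carbon count: 10.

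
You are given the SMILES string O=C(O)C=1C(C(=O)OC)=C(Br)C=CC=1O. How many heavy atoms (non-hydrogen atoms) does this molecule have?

Every atom symbol written in the SMILES (organic subset) is one heavy atom; implicit H are not written.
Heavy atoms by element → Br:1, C:9, O:5.
Total: 15.

15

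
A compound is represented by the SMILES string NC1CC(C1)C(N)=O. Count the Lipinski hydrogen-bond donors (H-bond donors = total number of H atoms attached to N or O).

4

Donors: find every N or O and count the H atoms it carries.
  atom 1 (N): bond orders sum to 1 → 2 H
  atom 7 (N): bond orders sum to 1 → 2 H
  atom 8 (O): bond orders sum to 2 → 0 H
Lipinski HBD = 4.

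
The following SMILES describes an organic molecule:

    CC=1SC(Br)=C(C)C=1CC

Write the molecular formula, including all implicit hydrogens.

Walk through each heavy atom and fill implicit hydrogens from standard valence (C 4, N 3, O 2, S 2, halogen 1):
  atom 1: C, bond orders sum to 1 (valence 4) → 3 H
  atom 2: C, bond orders sum to 4 (valence 4) → 0 H
  atom 3: S, bond orders sum to 2 (valence 2) → 0 H
  atom 4: C, bond orders sum to 4 (valence 4) → 0 H
  atom 5: Br (halogen, monovalent) → 0 H
  atom 6: C, bond orders sum to 4 (valence 4) → 0 H
  atom 7: C, bond orders sum to 1 (valence 4) → 3 H
  atom 8: C, bond orders sum to 4 (valence 4) → 0 H
  atom 9: C, bond orders sum to 2 (valence 4) → 2 H
  atom 10: C, bond orders sum to 1 (valence 4) → 3 H
Totals → C:8, H:11, Br:1, S:1.

C8H11BrS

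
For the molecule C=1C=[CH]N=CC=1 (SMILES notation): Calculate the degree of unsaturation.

Molecular formula: C5H5N.
DoU = (2C + 2 + N − H − X) / 2, where X is the halogen count and O/S are ignored.
    = (2·5 + 2 + 1 − 5 − 0) / 2 = 8 / 2 = 4.

4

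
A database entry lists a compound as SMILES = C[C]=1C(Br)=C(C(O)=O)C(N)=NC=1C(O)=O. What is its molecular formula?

C8H7BrN2O4

Walk through each heavy atom and fill implicit hydrogens from standard valence (C 4, N 3, O 2, S 2, halogen 1):
  atom 1: C, bond orders sum to 1 (valence 4) → 3 H
  atom 2: C with explicit H count 0
  atom 3: C, bond orders sum to 4 (valence 4) → 0 H
  atom 4: Br (halogen, monovalent) → 0 H
  atom 5: C, bond orders sum to 4 (valence 4) → 0 H
  atom 6: C, bond orders sum to 4 (valence 4) → 0 H
  atom 7: O, bond orders sum to 1 (valence 2) → 1 H
  atom 8: O, bond orders sum to 2 (valence 2) → 0 H
  atom 9: C, bond orders sum to 4 (valence 4) → 0 H
  atom 10: N, bond orders sum to 1 (valence 3) → 2 H
  atom 11: N, bond orders sum to 3 (valence 3) → 0 H
  atom 12: C, bond orders sum to 4 (valence 4) → 0 H
  atom 13: C, bond orders sum to 4 (valence 4) → 0 H
  atom 14: O, bond orders sum to 1 (valence 2) → 1 H
  atom 15: O, bond orders sum to 2 (valence 2) → 0 H
Totals → C:8, H:7, Br:1, N:2, O:4.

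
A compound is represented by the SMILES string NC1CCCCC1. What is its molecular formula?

C6H13N

Walk through each heavy atom and fill implicit hydrogens from standard valence (C 4, N 3, O 2, S 2, halogen 1):
  atom 1: N, bond orders sum to 1 (valence 3) → 2 H
  atom 2: C, bond orders sum to 3 (valence 4) → 1 H
  atom 3: C, bond orders sum to 2 (valence 4) → 2 H
  atom 4: C, bond orders sum to 2 (valence 4) → 2 H
  atom 5: C, bond orders sum to 2 (valence 4) → 2 H
  atom 6: C, bond orders sum to 2 (valence 4) → 2 H
  atom 7: C, bond orders sum to 2 (valence 4) → 2 H
Totals → C:6, H:13, N:1.
In Hill order: C6H13N.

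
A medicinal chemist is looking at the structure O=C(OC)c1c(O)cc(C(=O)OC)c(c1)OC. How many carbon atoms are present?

11

Count every carbon token in the SMILES (each C, including those in ring-closure positions and inside branches).
Carbon count: 11.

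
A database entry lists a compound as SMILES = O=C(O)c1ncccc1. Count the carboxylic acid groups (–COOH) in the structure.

1

The carboxylic acid motif appears at heavy-atom position 2 in the SMILES.
Carboxylic acid count: 1.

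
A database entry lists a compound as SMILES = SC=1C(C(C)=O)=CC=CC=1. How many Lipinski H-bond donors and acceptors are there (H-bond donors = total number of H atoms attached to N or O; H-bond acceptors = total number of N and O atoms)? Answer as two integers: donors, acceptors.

Donors: find every N or O and count the H atoms it carries.
  atom 6 (O): bond orders sum to 2 → 0 H
Lipinski HBD = 0.
Acceptors: N atoms = 0, O atoms = 1 → HBA = 1.

0, 1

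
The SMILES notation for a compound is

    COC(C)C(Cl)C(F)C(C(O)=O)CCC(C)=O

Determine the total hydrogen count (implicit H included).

Walk through each heavy atom and fill implicit hydrogens from standard valence (C 4, N 3, O 2, S 2, halogen 1):
  atom 1: C, bond orders sum to 1 (valence 4) → 3 H
  atom 2: O, bond orders sum to 2 (valence 2) → 0 H
  atom 3: C, bond orders sum to 3 (valence 4) → 1 H
  atom 4: C, bond orders sum to 1 (valence 4) → 3 H
  atom 5: C, bond orders sum to 3 (valence 4) → 1 H
  atom 6: Cl (halogen, monovalent) → 0 H
  atom 7: C, bond orders sum to 3 (valence 4) → 1 H
  atom 8: F (halogen, monovalent) → 0 H
  atom 9: C, bond orders sum to 3 (valence 4) → 1 H
  atom 10: C, bond orders sum to 4 (valence 4) → 0 H
  atom 11: O, bond orders sum to 1 (valence 2) → 1 H
  atom 12: O, bond orders sum to 2 (valence 2) → 0 H
  atom 13: C, bond orders sum to 2 (valence 4) → 2 H
  atom 14: C, bond orders sum to 2 (valence 4) → 2 H
  atom 15: C, bond orders sum to 4 (valence 4) → 0 H
  atom 16: C, bond orders sum to 1 (valence 4) → 3 H
  atom 17: O, bond orders sum to 2 (valence 2) → 0 H
Total hydrogens: 18.

18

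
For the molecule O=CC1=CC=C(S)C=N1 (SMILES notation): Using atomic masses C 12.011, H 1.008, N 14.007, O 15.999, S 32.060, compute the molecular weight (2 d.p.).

139.17 g/mol

First, the molecular formula is C6H5NOS (counting implicit H from valence).
  C: 6 × 12.011 = 72.066
  H: 5 × 1.008 = 5.040
  N: 1 × 14.007 = 14.007
  O: 1 × 15.999 = 15.999
  S: 1 × 32.060 = 32.060
Sum: 6×12.011 + 5×1.008 + 1×14.007 + 1×15.999 + 1×32.060 = 139.172 → 139.17 g/mol.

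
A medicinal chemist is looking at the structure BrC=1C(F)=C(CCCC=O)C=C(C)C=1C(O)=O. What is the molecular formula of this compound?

C12H12BrFO3

Walk through each heavy atom and fill implicit hydrogens from standard valence (C 4, N 3, O 2, S 2, halogen 1):
  atom 1: Br (halogen, monovalent) → 0 H
  atom 2: C, bond orders sum to 4 (valence 4) → 0 H
  atom 3: C, bond orders sum to 4 (valence 4) → 0 H
  atom 4: F (halogen, monovalent) → 0 H
  atom 5: C, bond orders sum to 4 (valence 4) → 0 H
  atom 6: C, bond orders sum to 2 (valence 4) → 2 H
  atom 7: C, bond orders sum to 2 (valence 4) → 2 H
  atom 8: C, bond orders sum to 2 (valence 4) → 2 H
  atom 9: C, bond orders sum to 3 (valence 4) → 1 H
  atom 10: O, bond orders sum to 2 (valence 2) → 0 H
  atom 11: C, bond orders sum to 3 (valence 4) → 1 H
  atom 12: C, bond orders sum to 4 (valence 4) → 0 H
  atom 13: C, bond orders sum to 1 (valence 4) → 3 H
  atom 14: C, bond orders sum to 4 (valence 4) → 0 H
  atom 15: C, bond orders sum to 4 (valence 4) → 0 H
  atom 16: O, bond orders sum to 1 (valence 2) → 1 H
  atom 17: O, bond orders sum to 2 (valence 2) → 0 H
Totals → C:12, H:12, Br:1, F:1, O:3.
In Hill order: C12H12BrFO3.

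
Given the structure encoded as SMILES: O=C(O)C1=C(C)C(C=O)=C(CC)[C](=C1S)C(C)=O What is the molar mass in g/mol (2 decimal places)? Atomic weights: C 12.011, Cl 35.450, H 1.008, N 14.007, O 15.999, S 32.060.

266.31 g/mol

First, the molecular formula is C13H14O4S (counting implicit H from valence).
  C: 13 × 12.011 = 156.143
  H: 14 × 1.008 = 14.112
  O: 4 × 15.999 = 63.996
  S: 1 × 32.060 = 32.060
Sum: 13×12.011 + 14×1.008 + 4×15.999 + 1×32.060 = 266.311 → 266.31 g/mol.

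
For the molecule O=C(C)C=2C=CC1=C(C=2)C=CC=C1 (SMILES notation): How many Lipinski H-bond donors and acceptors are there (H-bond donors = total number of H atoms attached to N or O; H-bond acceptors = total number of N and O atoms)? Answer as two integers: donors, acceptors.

Donors: find every N or O and count the H atoms it carries.
  atom 1 (O): bond orders sum to 2 → 0 H
Lipinski HBD = 0.
Acceptors: N atoms = 0, O atoms = 1 → HBA = 1.

0, 1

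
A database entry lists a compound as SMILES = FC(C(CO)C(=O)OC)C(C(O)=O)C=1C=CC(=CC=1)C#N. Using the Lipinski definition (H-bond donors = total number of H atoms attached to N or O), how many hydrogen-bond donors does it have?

Donors: find every N or O and count the H atoms it carries.
  atom 5 (O): bond orders sum to 1 → 1 H
  atom 7 (O): bond orders sum to 2 → 0 H
  atom 8 (O): bond orders sum to 2 → 0 H
  atom 12 (O): bond orders sum to 1 → 1 H
  atom 13 (O): bond orders sum to 2 → 0 H
  atom 21 (N): bond orders sum to 3 → 0 H
Lipinski HBD = 2.

2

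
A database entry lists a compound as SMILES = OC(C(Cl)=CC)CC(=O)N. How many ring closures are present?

In SMILES, each pair of matching ring-closure digits denotes one ring-closing bond; the number of such bonds equals the number of independent rings.
Ring-closure bonds here: 0.

0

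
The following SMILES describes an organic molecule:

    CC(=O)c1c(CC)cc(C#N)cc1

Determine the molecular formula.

C11H11NO

Walk through each heavy atom and fill implicit hydrogens from standard valence (C 4, N 3, O 2, S 2, halogen 1); for lowercase aromatic atoms, an aromatic c carries 1 H when it has two neighbours and 0 H with three, and aromatic n carries 0 H:
  atom 1: C, bond orders sum to 1 (valence 4) → 3 H
  atom 2: C, bond orders sum to 4 (valence 4) → 0 H
  atom 3: O, bond orders sum to 2 (valence 2) → 0 H
  atom 4: aromatic c, 3 neighbours → 0 H
  atom 5: aromatic c, 3 neighbours → 0 H
  atom 6: C, bond orders sum to 2 (valence 4) → 2 H
  atom 7: C, bond orders sum to 1 (valence 4) → 3 H
  atom 8: aromatic c, 2 neighbours → 1 H
  atom 9: aromatic c, 3 neighbours → 0 H
  atom 10: C, bond orders sum to 4 (valence 4) → 0 H
  atom 11: N, bond orders sum to 3 (valence 3) → 0 H
  atom 12: aromatic c, 2 neighbours → 1 H
  atom 13: aromatic c, 2 neighbours → 1 H
Totals → C:11, H:11, N:1, O:1.
In Hill order: C11H11NO.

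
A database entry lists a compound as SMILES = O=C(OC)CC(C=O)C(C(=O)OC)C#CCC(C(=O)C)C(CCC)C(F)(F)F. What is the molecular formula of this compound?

Walk through each heavy atom and fill implicit hydrogens from standard valence (C 4, N 3, O 2, S 2, halogen 1):
  atom 1: O, bond orders sum to 2 (valence 2) → 0 H
  atom 2: C, bond orders sum to 4 (valence 4) → 0 H
  atom 3: O, bond orders sum to 2 (valence 2) → 0 H
  atom 4: C, bond orders sum to 1 (valence 4) → 3 H
  atom 5: C, bond orders sum to 2 (valence 4) → 2 H
  atom 6: C, bond orders sum to 3 (valence 4) → 1 H
  atom 7: C, bond orders sum to 3 (valence 4) → 1 H
  atom 8: O, bond orders sum to 2 (valence 2) → 0 H
  atom 9: C, bond orders sum to 3 (valence 4) → 1 H
  atom 10: C, bond orders sum to 4 (valence 4) → 0 H
  atom 11: O, bond orders sum to 2 (valence 2) → 0 H
  atom 12: O, bond orders sum to 2 (valence 2) → 0 H
  atom 13: C, bond orders sum to 1 (valence 4) → 3 H
  atom 14: C, bond orders sum to 4 (valence 4) → 0 H
  atom 15: C, bond orders sum to 4 (valence 4) → 0 H
  atom 16: C, bond orders sum to 2 (valence 4) → 2 H
  atom 17: C, bond orders sum to 3 (valence 4) → 1 H
  atom 18: C, bond orders sum to 4 (valence 4) → 0 H
  atom 19: O, bond orders sum to 2 (valence 2) → 0 H
  atom 20: C, bond orders sum to 1 (valence 4) → 3 H
  atom 21: C, bond orders sum to 3 (valence 4) → 1 H
  atom 22: C, bond orders sum to 2 (valence 4) → 2 H
  atom 23: C, bond orders sum to 2 (valence 4) → 2 H
  atom 24: C, bond orders sum to 1 (valence 4) → 3 H
  atom 25: C, bond orders sum to 4 (valence 4) → 0 H
  atom 26: F (halogen, monovalent) → 0 H
  atom 27: F (halogen, monovalent) → 0 H
  atom 28: F (halogen, monovalent) → 0 H
Totals → C:19, H:25, F:3, O:6.
In Hill order: C19H25F3O6.

C19H25F3O6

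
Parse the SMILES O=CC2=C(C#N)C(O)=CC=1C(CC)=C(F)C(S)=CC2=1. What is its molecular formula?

C14H10FNO2S

Walk through each heavy atom and fill implicit hydrogens from standard valence (C 4, N 3, O 2, S 2, halogen 1):
  atom 1: O, bond orders sum to 2 (valence 2) → 0 H
  atom 2: C, bond orders sum to 3 (valence 4) → 1 H
  atom 3: C, bond orders sum to 4 (valence 4) → 0 H
  atom 4: C, bond orders sum to 4 (valence 4) → 0 H
  atom 5: C, bond orders sum to 4 (valence 4) → 0 H
  atom 6: N, bond orders sum to 3 (valence 3) → 0 H
  atom 7: C, bond orders sum to 4 (valence 4) → 0 H
  atom 8: O, bond orders sum to 1 (valence 2) → 1 H
  atom 9: C, bond orders sum to 3 (valence 4) → 1 H
  atom 10: C, bond orders sum to 4 (valence 4) → 0 H
  atom 11: C, bond orders sum to 4 (valence 4) → 0 H
  atom 12: C, bond orders sum to 2 (valence 4) → 2 H
  atom 13: C, bond orders sum to 1 (valence 4) → 3 H
  atom 14: C, bond orders sum to 4 (valence 4) → 0 H
  atom 15: F (halogen, monovalent) → 0 H
  atom 16: C, bond orders sum to 4 (valence 4) → 0 H
  atom 17: S, bond orders sum to 1 (valence 2) → 1 H
  atom 18: C, bond orders sum to 3 (valence 4) → 1 H
  atom 19: C, bond orders sum to 4 (valence 4) → 0 H
Totals → C:14, H:10, F:1, N:1, O:2, S:1.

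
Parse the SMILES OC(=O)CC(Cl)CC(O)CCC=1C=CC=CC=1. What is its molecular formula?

C13H17ClO3

Walk through each heavy atom and fill implicit hydrogens from standard valence (C 4, N 3, O 2, S 2, halogen 1):
  atom 1: O, bond orders sum to 1 (valence 2) → 1 H
  atom 2: C, bond orders sum to 4 (valence 4) → 0 H
  atom 3: O, bond orders sum to 2 (valence 2) → 0 H
  atom 4: C, bond orders sum to 2 (valence 4) → 2 H
  atom 5: C, bond orders sum to 3 (valence 4) → 1 H
  atom 6: Cl (halogen, monovalent) → 0 H
  atom 7: C, bond orders sum to 2 (valence 4) → 2 H
  atom 8: C, bond orders sum to 3 (valence 4) → 1 H
  atom 9: O, bond orders sum to 1 (valence 2) → 1 H
  atom 10: C, bond orders sum to 2 (valence 4) → 2 H
  atom 11: C, bond orders sum to 2 (valence 4) → 2 H
  atom 12: C, bond orders sum to 4 (valence 4) → 0 H
  atom 13: C, bond orders sum to 3 (valence 4) → 1 H
  atom 14: C, bond orders sum to 3 (valence 4) → 1 H
  atom 15: C, bond orders sum to 3 (valence 4) → 1 H
  atom 16: C, bond orders sum to 3 (valence 4) → 1 H
  atom 17: C, bond orders sum to 3 (valence 4) → 1 H
Totals → C:13, H:17, Cl:1, O:3.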